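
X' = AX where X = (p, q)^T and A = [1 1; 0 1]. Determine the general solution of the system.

Coefficient matrix A = [[1, 1], [0, 1]].
Characteristic polynomial det(A - λI) = λ^2 - 2λ + 1 = 0.
Single eigenvalue λ = 1 with algebraic multiplicity 2.
Eigenvector v = (-1,0); generalized eigenvector w with (A-λI)w=v is (3,-1).
General solution: e^(t)[K_1·v + K_2·(t·v + w)].

p(t) = -K_1e^(t) - K_2te^(t) + 3K_2e^(t), q(t) = -K_2e^(t)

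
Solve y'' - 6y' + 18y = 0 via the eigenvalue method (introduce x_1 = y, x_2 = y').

Let x_1 = y, x_2 = y'. Then x_1' = x_2 and x_2' = -18x_1 + 6x_2.
A = [[0,1],[-18,6]]; det(A-λI) = λ^2 - 6λ + 18.
Eigenvalues λ = 3 ± 3i.

y(t) = C_1e^(3t)cos(3t) + C_2e^(3t)sin(3t)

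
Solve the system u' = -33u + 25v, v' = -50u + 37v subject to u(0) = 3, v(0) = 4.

Coefficient matrix A = [[-33, 25], [-50, 37]].
Characteristic polynomial det(A - λI) = λ^2 - 4λ + 29 = 0.
Eigenvalues λ = 2 ± 5i (complex conjugate pair).
For λ=2+5i: an eigenvector is (-2,-3) - i(-1,-1) = (-2 + i, -3 + i).
A real fundamental pair from Re and Im of e^((2+5i)t)v: X_1 = e^(2t)(cos(5t)·(-2,-3) + sin(5t)·(-1,-1)), X_2 = e^(2t)(sin(5t)·(-2,-3) - cos(5t)·(-1,-1)).
General solution: C_1X_1 + C_2X_2.
Applying u(0)=3, v(0)=4 gives C_1=-1, C_2=1.

u(t) = -e^(2t)sin(5t) + 3e^(2t)cos(5t), v(t) = -2e^(2t)sin(5t) + 4e^(2t)cos(5t)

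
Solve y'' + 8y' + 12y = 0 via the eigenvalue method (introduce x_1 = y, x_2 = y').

Let x_1 = y, x_2 = y'. Then x_1' = x_2 and x_2' = -12x_1 - 8x_2.
A = [[0,1],[-12,-8]]; det(A-λI) = λ^2 + 8λ + 12.
Eigenvalues λ = -6, -2 with eigenvectors (1,-6), (1,-2).

y(t) = c_1e^(-6t) + c_2e^(-2t)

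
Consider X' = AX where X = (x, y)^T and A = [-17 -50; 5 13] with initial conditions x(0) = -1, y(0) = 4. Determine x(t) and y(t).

x(t) = -37e^(-2t)sin(5t) - e^(-2t)cos(5t), y(t) = 11e^(-2t)sin(5t) + 4e^(-2t)cos(5t)

Coefficient matrix A = [[-17, -50], [5, 13]].
Characteristic polynomial det(A - λI) = λ^2 + 4λ + 29 = 0.
Eigenvalues λ = -2 ± 5i (complex conjugate pair).
For λ=-2+5i: an eigenvector is (1,0) - i(-3,1) = (1 + 3i, 0 - i).
A real fundamental pair from Re and Im of e^((-2+5i)t)v: X_1 = e^(-2t)(cos(5t)·(1,0) + sin(5t)·(-3,1)), X_2 = e^(-2t)(sin(5t)·(1,0) - cos(5t)·(-3,1)).
General solution: C_1X_1 + C_2X_2.
Applying x(0)=-1, y(0)=4 gives C_1=11, C_2=-4.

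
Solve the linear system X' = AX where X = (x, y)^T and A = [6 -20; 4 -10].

Coefficient matrix A = [[6, -20], [4, -10]].
Characteristic polynomial det(A - λI) = λ^2 + 4λ + 20 = 0.
Eigenvalues λ = -2 ± 4i (complex conjugate pair).
For λ=-2+4i: an eigenvector is (-2,-1) - i(1,0) = (-2 - i, -1).
A real fundamental pair from Re and Im of e^((-2+4i)t)v: X_1 = e^(-2t)(cos(4t)·(-2,-1) + sin(4t)·(1,0)), X_2 = e^(-2t)(sin(4t)·(-2,-1) - cos(4t)·(1,0)).
General solution: C_1X_1 + C_2X_2.

x(t) = C_1e^(-2t)sin(4t) - 2C_1e^(-2t)cos(4t) - 2C_2e^(-2t)sin(4t) - C_2e^(-2t)cos(4t), y(t) = -C_1e^(-2t)cos(4t) - C_2e^(-2t)sin(4t)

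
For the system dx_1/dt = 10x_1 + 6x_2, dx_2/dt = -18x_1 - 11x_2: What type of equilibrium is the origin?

A = [[10,6],[-18,-11]]; det(A-λI) = λ^2 + λ - 2.
λ = 1, -2: opposite signs.

saddle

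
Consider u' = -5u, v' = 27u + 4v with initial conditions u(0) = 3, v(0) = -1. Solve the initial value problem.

u(t) = 3e^(-5t), v(t) = 8e^(4t) - 9e^(-5t)

Coefficient matrix A = [[-5, 0], [27, 4]].
Characteristic polynomial det(A - λI) = λ^2 + λ - 20 = 0.
Eigenvalues λ = 4, -5.
For λ=4: (A-λI) row 1 is [-9, 0], so an eigenvector is (0, -1).
For λ=-5: (A-λI) row 2 is [27, 9], so an eigenvector is (1, -3).
General solution: C_1e^(4t)(0,-1) + C_2e^(-5t)(1,-3).
Applying u(0)=3, v(0)=-1 gives C_1=-8, C_2=3.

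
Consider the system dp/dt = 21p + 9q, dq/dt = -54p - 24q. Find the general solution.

Coefficient matrix A = [[21, 9], [-54, -24]].
Characteristic polynomial det(A - λI) = λ^2 + 3λ - 18 = 0.
Eigenvalues λ = -6, 3.
For λ=-6: (A-λI) row 1 is [27, 9], so an eigenvector is (-1, 3).
For λ=3: (A-λI) row 1 is [18, 9], so an eigenvector is (1, -2).
General solution: C_1e^(-6t)(-1,3) + C_2e^(3t)(1,-2).

p(t) = -C_1e^(-6t) + C_2e^(3t), q(t) = 3C_1e^(-6t) - 2C_2e^(3t)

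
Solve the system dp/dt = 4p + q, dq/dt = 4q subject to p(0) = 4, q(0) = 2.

Coefficient matrix A = [[4, 1], [0, 4]].
Characteristic polynomial det(A - λI) = λ^2 - 8λ + 16 = 0.
Single eigenvalue λ = 4 with algebraic multiplicity 2.
Eigenvector v = (1,0); generalized eigenvector w with (A-λI)w=v is (-2,1).
General solution: e^(4t)[c_1·v + c_2·(t·v + w)].
Applying p(0)=4, q(0)=2 gives c_1=8, c_2=2.

p(t) = 2te^(4t) + 4e^(4t), q(t) = 2e^(4t)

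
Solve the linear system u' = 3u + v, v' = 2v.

u(t) = C_1e^(3t) - C_2e^(2t), v(t) = C_2e^(2t)

Coefficient matrix A = [[3, 1], [0, 2]].
Characteristic polynomial det(A - λI) = λ^2 - 5λ + 6 = 0.
Eigenvalues λ = 3, 2.
For λ=3: (A-λI) row 1 is [0, 1], so an eigenvector is (1, 0).
For λ=2: (A-λI) row 1 is [1, 1], so an eigenvector is (-1, 1).
General solution: C_1e^(3t)(1,0) + C_2e^(2t)(-1,1).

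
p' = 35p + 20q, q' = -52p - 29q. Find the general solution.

p(t) = -K_1e^(3t)sin(4t) - 2K_1e^(3t)cos(4t) - 2K_2e^(3t)sin(4t) + K_2e^(3t)cos(4t), q(t) = 2K_1e^(3t)sin(4t) + 3K_1e^(3t)cos(4t) + 3K_2e^(3t)sin(4t) - 2K_2e^(3t)cos(4t)

Coefficient matrix A = [[35, 20], [-52, -29]].
Characteristic polynomial det(A - λI) = λ^2 - 6λ + 25 = 0.
Eigenvalues λ = 3 ± 4i (complex conjugate pair).
For λ=3+4i: an eigenvector is (-2,3) - i(-1,2) = (-2 + i, 3 - 2i).
A real fundamental pair from Re and Im of e^((3+4i)t)v: X_1 = e^(3t)(cos(4t)·(-2,3) + sin(4t)·(-1,2)), X_2 = e^(3t)(sin(4t)·(-2,3) - cos(4t)·(-1,2)).
General solution: K_1X_1 + K_2X_2.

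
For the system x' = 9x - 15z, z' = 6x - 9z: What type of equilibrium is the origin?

A = [[9,-15],[6,-9]]; det(A-λI) = λ^2 + 9.
λ = 0 ± 3i: zero real part.

center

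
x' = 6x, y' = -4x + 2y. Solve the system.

Coefficient matrix A = [[6, 0], [-4, 2]].
Characteristic polynomial det(A - λI) = λ^2 - 8λ + 12 = 0.
Eigenvalues λ = 2, 6.
For λ=2: (A-λI) row 1 is [4, 0], so an eigenvector is (0, 1).
For λ=6: (A-λI) row 2 is [-4, -4], so an eigenvector is (-1, 1).
General solution: C_1e^(2t)(0,1) + C_2e^(6t)(-1,1).

x(t) = -C_2e^(6t), y(t) = C_1e^(2t) + C_2e^(6t)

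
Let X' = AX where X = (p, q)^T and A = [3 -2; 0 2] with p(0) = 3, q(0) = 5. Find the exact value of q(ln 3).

45

A = [[3,-2],[0,2]]; eigenvalues λ = 3, 2.
Eigenvectors: (1,0) for λ=3, (2,1) for λ=2.
From the initial condition, c_1 = -7, c_2 = 5.
q(ln 3) = (-7)(3^3)(0) + (5)(3^2)(1) = 45.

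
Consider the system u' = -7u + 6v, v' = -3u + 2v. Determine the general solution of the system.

Coefficient matrix A = [[-7, 6], [-3, 2]].
Characteristic polynomial det(A - λI) = λ^2 + 5λ + 4 = 0.
Eigenvalues λ = -4, -1.
For λ=-4: (A-λI) row 1 is [-3, 6], so an eigenvector is (2, 1).
For λ=-1: (A-λI) row 1 is [-6, 6], so an eigenvector is (-1, -1).
General solution: C_1e^(-4t)(2,1) + C_2e^(-t)(-1,-1).

u(t) = 2C_1e^(-4t) - C_2e^(-t), v(t) = C_1e^(-4t) - C_2e^(-t)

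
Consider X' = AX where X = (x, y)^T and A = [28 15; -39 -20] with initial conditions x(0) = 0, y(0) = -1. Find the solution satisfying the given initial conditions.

x(t) = -5e^(4t)sin(3t), y(t) = 8e^(4t)sin(3t) - e^(4t)cos(3t)

Coefficient matrix A = [[28, 15], [-39, -20]].
Characteristic polynomial det(A - λI) = λ^2 - 8λ + 25 = 0.
Eigenvalues λ = 4 ± 3i (complex conjugate pair).
For λ=4+3i: an eigenvector is (2,-3) - i(1,-2) = (2 - i, -3 + 2i).
A real fundamental pair from Re and Im of e^((4+3i)t)v: X_1 = e^(4t)(cos(3t)·(2,-3) + sin(3t)·(1,-2)), X_2 = e^(4t)(sin(3t)·(2,-3) - cos(3t)·(1,-2)).
General solution: K_1X_1 + K_2X_2.
Applying x(0)=0, y(0)=-1 gives K_1=-1, K_2=-2.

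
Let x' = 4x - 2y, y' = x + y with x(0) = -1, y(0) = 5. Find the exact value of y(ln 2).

A = [[4,-2],[1,1]]; eigenvalues λ = 3, 2.
Eigenvectors: (-2,-1) for λ=3, (1,1) for λ=2.
From the initial condition, c_1 = 6, c_2 = 11.
y(ln 2) = (6)(2^3)(-1) + (11)(2^2)(1) = -4.

-4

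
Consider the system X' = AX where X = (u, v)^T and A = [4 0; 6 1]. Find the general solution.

u(t) = c_2e^(4t), v(t) = -c_1e^(t) + 2c_2e^(4t)

Coefficient matrix A = [[4, 0], [6, 1]].
Characteristic polynomial det(A - λI) = λ^2 - 5λ + 4 = 0.
Eigenvalues λ = 1, 4.
For λ=1: (A-λI) row 1 is [3, 0], so an eigenvector is (0, -1).
For λ=4: (A-λI) row 2 is [6, -3], so an eigenvector is (1, 2).
General solution: c_1e^(t)(0,-1) + c_2e^(4t)(1,2).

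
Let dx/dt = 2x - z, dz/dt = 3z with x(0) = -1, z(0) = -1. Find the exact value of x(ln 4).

32

A = [[2,-1],[0,3]]; eigenvalues λ = 3, 2.
Eigenvectors: (-1,1) for λ=3, (1,0) for λ=2.
From the initial condition, c_1 = -1, c_2 = -2.
x(ln 4) = (-1)(4^3)(-1) + (-2)(4^2)(1) = 32.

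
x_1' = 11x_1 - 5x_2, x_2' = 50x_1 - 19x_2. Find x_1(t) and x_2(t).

x_1(t) = K_1e^(-4t)sin(5t) - K_2e^(-4t)cos(5t), x_2(t) = 3K_1e^(-4t)sin(5t) - K_1e^(-4t)cos(5t) - K_2e^(-4t)sin(5t) - 3K_2e^(-4t)cos(5t)

Coefficient matrix A = [[11, -5], [50, -19]].
Characteristic polynomial det(A - λI) = λ^2 + 8λ + 41 = 0.
Eigenvalues λ = -4 ± 5i (complex conjugate pair).
For λ=-4+5i: an eigenvector is (0,-1) - i(1,3) = (0 - i, -1 - 3i).
A real fundamental pair from Re and Im of e^((-4+5i)t)v: X_1 = e^(-4t)(cos(5t)·(0,-1) + sin(5t)·(1,3)), X_2 = e^(-4t)(sin(5t)·(0,-1) - cos(5t)·(1,3)).
General solution: K_1X_1 + K_2X_2.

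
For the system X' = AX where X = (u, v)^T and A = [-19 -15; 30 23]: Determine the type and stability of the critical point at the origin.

A = [[-19,-15],[30,23]]; det(A-λI) = λ^2 - 4λ + 13.
λ = 2 ± 3i: positive real part.

unstable spiral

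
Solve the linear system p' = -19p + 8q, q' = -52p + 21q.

Coefficient matrix A = [[-19, 8], [-52, 21]].
Characteristic polynomial det(A - λI) = λ^2 - 2λ + 17 = 0.
Eigenvalues λ = 1 ± 4i (complex conjugate pair).
For λ=1+4i: an eigenvector is (1,3) - i(1,2) = (1 - i, 3 - 2i).
A real fundamental pair from Re and Im of e^((1+4i)t)v: X_1 = e^(t)(cos(4t)·(1,3) + sin(4t)·(1,2)), X_2 = e^(t)(sin(4t)·(1,3) - cos(4t)·(1,2)).
General solution: K_1X_1 + K_2X_2.

p(t) = K_1e^(t)sin(4t) + K_1e^(t)cos(4t) + K_2e^(t)sin(4t) - K_2e^(t)cos(4t), q(t) = 2K_1e^(t)sin(4t) + 3K_1e^(t)cos(4t) + 3K_2e^(t)sin(4t) - 2K_2e^(t)cos(4t)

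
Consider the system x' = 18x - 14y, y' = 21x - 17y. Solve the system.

Coefficient matrix A = [[18, -14], [21, -17]].
Characteristic polynomial det(A - λI) = λ^2 - λ - 12 = 0.
Eigenvalues λ = 4, -3.
For λ=4: (A-λI) row 1 is [14, -14], so an eigenvector is (-1, -1).
For λ=-3: (A-λI) row 1 is [21, -14], so an eigenvector is (-2, -3).
General solution: c_1e^(4t)(-1,-1) + c_2e^(-3t)(-2,-3).

x(t) = -c_1e^(4t) - 2c_2e^(-3t), y(t) = -c_1e^(4t) - 3c_2e^(-3t)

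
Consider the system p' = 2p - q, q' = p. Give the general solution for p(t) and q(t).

Coefficient matrix A = [[2, -1], [1, 0]].
Characteristic polynomial det(A - λI) = λ^2 - 2λ + 1 = 0.
Single eigenvalue λ = 1 with algebraic multiplicity 2.
Eigenvector v = (1,1); generalized eigenvector w with (A-λI)w=v is (-2,-3).
General solution: e^(t)[K_1·v + K_2·(t·v + w)].

p(t) = K_1e^(t) + K_2te^(t) - 2K_2e^(t), q(t) = K_1e^(t) + K_2te^(t) - 3K_2e^(t)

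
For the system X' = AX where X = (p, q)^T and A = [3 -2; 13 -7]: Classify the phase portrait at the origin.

stable spiral

A = [[3,-2],[13,-7]]; det(A-λI) = λ^2 + 4λ + 5.
λ = -2 ± i: negative real part.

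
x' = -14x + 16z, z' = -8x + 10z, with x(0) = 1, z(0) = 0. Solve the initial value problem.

Coefficient matrix A = [[-14, 16], [-8, 10]].
Characteristic polynomial det(A - λI) = λ^2 + 4λ - 12 = 0.
Eigenvalues λ = 2, -6.
For λ=2: (A-λI) row 1 is [-16, 16], so an eigenvector is (-1, -1).
For λ=-6: (A-λI) row 1 is [-8, 16], so an eigenvector is (-2, -1).
General solution: C_1e^(2t)(-1,-1) + C_2e^(-6t)(-2,-1).
Applying x(0)=1, z(0)=0 gives C_1=1, C_2=-1.

x(t) = -e^(2t) + 2e^(-6t), z(t) = -e^(2t) + e^(-6t)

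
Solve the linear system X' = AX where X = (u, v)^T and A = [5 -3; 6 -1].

Coefficient matrix A = [[5, -3], [6, -1]].
Characteristic polynomial det(A - λI) = λ^2 - 4λ + 13 = 0.
Eigenvalues λ = 2 ± 3i (complex conjugate pair).
For λ=2+3i: an eigenvector is (0,-1) - i(1,1) = (0 - i, -1 - i).
A real fundamental pair from Re and Im of e^((2+3i)t)v: X_1 = e^(2t)(cos(3t)·(0,-1) + sin(3t)·(1,1)), X_2 = e^(2t)(sin(3t)·(0,-1) - cos(3t)·(1,1)).
General solution: C_1X_1 + C_2X_2.

u(t) = C_1e^(2t)sin(3t) - C_2e^(2t)cos(3t), v(t) = C_1e^(2t)sin(3t) - C_1e^(2t)cos(3t) - C_2e^(2t)sin(3t) - C_2e^(2t)cos(3t)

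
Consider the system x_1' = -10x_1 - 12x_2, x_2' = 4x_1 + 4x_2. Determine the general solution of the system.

x_1(t) = 3K_1e^(-2t) + 2K_2e^(-4t), x_2(t) = -2K_1e^(-2t) - K_2e^(-4t)

Coefficient matrix A = [[-10, -12], [4, 4]].
Characteristic polynomial det(A - λI) = λ^2 + 6λ + 8 = 0.
Eigenvalues λ = -2, -4.
For λ=-2: (A-λI) row 1 is [-8, -12], so an eigenvector is (3, -2).
For λ=-4: (A-λI) row 1 is [-6, -12], so an eigenvector is (2, -1).
General solution: K_1e^(-2t)(3,-2) + K_2e^(-4t)(2,-1).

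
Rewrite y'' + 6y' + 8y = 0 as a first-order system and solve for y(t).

y(t) = c_1e^(-2t) + c_2e^(-4t)

Let x_1 = y, x_2 = y'. Then x_1' = x_2 and x_2' = -8x_1 - 6x_2.
A = [[0,1],[-8,-6]]; det(A-λI) = λ^2 + 6λ + 8.
Eigenvalues λ = -2, -4 with eigenvectors (1,-2), (1,-4).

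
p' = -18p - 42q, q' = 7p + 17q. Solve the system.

Coefficient matrix A = [[-18, -42], [7, 17]].
Characteristic polynomial det(A - λI) = λ^2 + λ - 12 = 0.
Eigenvalues λ = 3, -4.
For λ=3: (A-λI) row 1 is [-21, -42], so an eigenvector is (2, -1).
For λ=-4: (A-λI) row 1 is [-14, -42], so an eigenvector is (-3, 1).
General solution: K_1e^(3t)(2,-1) + K_2e^(-4t)(-3,1).

p(t) = 2K_1e^(3t) - 3K_2e^(-4t), q(t) = -K_1e^(3t) + K_2e^(-4t)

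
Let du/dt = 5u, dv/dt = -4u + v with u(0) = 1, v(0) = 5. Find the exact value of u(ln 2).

32

A = [[5,0],[-4,1]]; eigenvalues λ = 5, 1.
Eigenvectors: (-1,1) for λ=5, (0,1) for λ=1.
From the initial condition, c_1 = -1, c_2 = 6.
u(ln 2) = (-1)(2^5)(-1) + (6)(2^1)(0) = 32.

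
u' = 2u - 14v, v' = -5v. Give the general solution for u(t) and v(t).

u(t) = C_1e^(2t) - 2C_2e^(-5t), v(t) = -C_2e^(-5t)

Coefficient matrix A = [[2, -14], [0, -5]].
Characteristic polynomial det(A - λI) = λ^2 + 3λ - 10 = 0.
Eigenvalues λ = 2, -5.
For λ=2: (A-λI) row 1 is [0, -14], so an eigenvector is (1, 0).
For λ=-5: (A-λI) row 1 is [7, -14], so an eigenvector is (-2, -1).
General solution: C_1e^(2t)(1,0) + C_2e^(-5t)(-2,-1).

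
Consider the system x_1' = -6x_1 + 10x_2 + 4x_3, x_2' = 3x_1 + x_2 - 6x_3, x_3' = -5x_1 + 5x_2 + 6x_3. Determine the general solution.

Coefficient matrix A = [[-6, 10, 4], [3, 1, -6], [-5, 5, 6]].
det(A - λI) = 0 gives eigenvalues λ = -4, 4, 1.
For λ=-4: eigenvector (2,0,1).
For λ=4: eigenvector (1,1,0).
For λ=1: eigenvector (-2,-1,-1).
General solution: c_1e^(-4t)(2,0,1) + c_2e^(4t)(1,1,0) + c_3e^(t)(-2,-1,-1).

x_1(t) = 2c_1e^(-4t) + c_2e^(4t) - 2c_3e^(t), x_2(t) = c_2e^(4t) - c_3e^(t), x_3(t) = c_1e^(-4t) - c_3e^(t)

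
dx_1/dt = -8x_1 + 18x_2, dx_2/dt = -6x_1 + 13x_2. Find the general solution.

x_1(t) = -2c_1e^(t) - 3c_2e^(4t), x_2(t) = -c_1e^(t) - 2c_2e^(4t)

Coefficient matrix A = [[-8, 18], [-6, 13]].
Characteristic polynomial det(A - λI) = λ^2 - 5λ + 4 = 0.
Eigenvalues λ = 1, 4.
For λ=1: (A-λI) row 1 is [-9, 18], so an eigenvector is (-2, -1).
For λ=4: (A-λI) row 1 is [-12, 18], so an eigenvector is (-3, -2).
General solution: c_1e^(t)(-2,-1) + c_2e^(4t)(-3,-2).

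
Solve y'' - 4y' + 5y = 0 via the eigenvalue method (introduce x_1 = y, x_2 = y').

y(t) = c_1e^(2t)cos(t) + c_2e^(2t)sin(t)

Let x_1 = y, x_2 = y'. Then x_1' = x_2 and x_2' = -5x_1 + 4x_2.
A = [[0,1],[-5,4]]; det(A-λI) = λ^2 - 4λ + 5.
Eigenvalues λ = 2 ± i.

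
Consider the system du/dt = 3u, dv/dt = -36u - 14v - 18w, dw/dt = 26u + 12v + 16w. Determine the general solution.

u(t) = C_1e^(3t), v(t) = C_2e^(4t) + 3C_3e^(-2t), w(t) = -2C_1e^(3t) - C_2e^(4t) - 2C_3e^(-2t)

Coefficient matrix A = [[3, 0, 0], [-36, -14, -18], [26, 12, 16]].
det(A - λI) = 0 gives eigenvalues λ = 3, 4, -2.
For λ=3: eigenvector (1,0,-2).
For λ=4: eigenvector (0,1,-1).
For λ=-2: eigenvector (0,3,-2).
General solution: C_1e^(3t)(1,0,-2) + C_2e^(4t)(0,1,-1) + C_3e^(-2t)(0,3,-2).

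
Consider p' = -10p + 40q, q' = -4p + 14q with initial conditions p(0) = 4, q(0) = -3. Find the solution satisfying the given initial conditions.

Coefficient matrix A = [[-10, 40], [-4, 14]].
Characteristic polynomial det(A - λI) = λ^2 - 4λ + 20 = 0.
Eigenvalues λ = 2 ± 4i (complex conjugate pair).
For λ=2+4i: an eigenvector is (-1,0) - i(3,1) = (-1 - 3i, 0 - i).
A real fundamental pair from Re and Im of e^((2+4i)t)v: X_1 = e^(2t)(cos(4t)·(-1,0) + sin(4t)·(3,1)), X_2 = e^(2t)(sin(4t)·(-1,0) - cos(4t)·(3,1)).
General solution: c_1X_1 + c_2X_2.
Applying p(0)=4, q(0)=-3 gives c_1=-13, c_2=3.

p(t) = -42e^(2t)sin(4t) + 4e^(2t)cos(4t), q(t) = -13e^(2t)sin(4t) - 3e^(2t)cos(4t)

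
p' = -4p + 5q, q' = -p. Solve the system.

p(t) = -K_1e^(-2t)sin(t) - 2K_1e^(-2t)cos(t) - 2K_2e^(-2t)sin(t) + K_2e^(-2t)cos(t), q(t) = -K_1e^(-2t)cos(t) - K_2e^(-2t)sin(t)

Coefficient matrix A = [[-4, 5], [-1, 0]].
Characteristic polynomial det(A - λI) = λ^2 + 4λ + 5 = 0.
Eigenvalues λ = -2 ± i (complex conjugate pair).
For λ=-2+i: an eigenvector is (-2,-1) - i(-1,0) = (-2 + i, -1).
A real fundamental pair from Re and Im of e^((-2+i)t)v: X_1 = e^(-2t)(cos(t)·(-2,-1) + sin(t)·(-1,0)), X_2 = e^(-2t)(sin(t)·(-2,-1) - cos(t)·(-1,0)).
General solution: K_1X_1 + K_2X_2.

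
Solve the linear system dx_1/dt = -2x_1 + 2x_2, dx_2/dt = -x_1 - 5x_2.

Coefficient matrix A = [[-2, 2], [-1, -5]].
Characteristic polynomial det(A - λI) = λ^2 + 7λ + 12 = 0.
Eigenvalues λ = -4, -3.
For λ=-4: (A-λI) row 1 is [2, 2], so an eigenvector is (1, -1).
For λ=-3: (A-λI) row 1 is [1, 2], so an eigenvector is (-2, 1).
General solution: K_1e^(-4t)(1,-1) + K_2e^(-3t)(-2,1).

x_1(t) = K_1e^(-4t) - 2K_2e^(-3t), x_2(t) = -K_1e^(-4t) + K_2e^(-3t)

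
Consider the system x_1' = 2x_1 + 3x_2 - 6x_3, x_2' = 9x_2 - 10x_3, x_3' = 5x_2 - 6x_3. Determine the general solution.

x_1(t) = c_1e^(2t) + c_2e^(-t), x_2(t) = c_2e^(-t) - 2c_3e^(4t), x_3(t) = c_2e^(-t) - c_3e^(4t)

Coefficient matrix A = [[2, 3, -6], [0, 9, -10], [0, 5, -6]].
det(A - λI) = 0 gives eigenvalues λ = 2, -1, 4.
For λ=2: eigenvector (1,0,0).
For λ=-1: eigenvector (1,1,1).
For λ=4: eigenvector (0,-2,-1).
General solution: c_1e^(2t)(1,0,0) + c_2e^(-t)(1,1,1) + c_3e^(4t)(0,-2,-1).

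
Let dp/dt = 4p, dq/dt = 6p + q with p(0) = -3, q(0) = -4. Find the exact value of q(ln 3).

-480

A = [[4,0],[6,1]]; eigenvalues λ = 4, 1.
Eigenvectors: (1,2) for λ=4, (0,1) for λ=1.
From the initial condition, c_1 = -3, c_2 = 2.
q(ln 3) = (-3)(3^4)(2) + (2)(3^1)(1) = -480.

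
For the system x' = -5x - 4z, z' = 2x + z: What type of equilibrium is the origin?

stable node

A = [[-5,-4],[2,1]]; det(A-λI) = λ^2 + 4λ + 3.
λ = -3, -1: both negative.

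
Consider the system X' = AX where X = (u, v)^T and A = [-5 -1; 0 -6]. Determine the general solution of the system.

Coefficient matrix A = [[-5, -1], [0, -6]].
Characteristic polynomial det(A - λI) = λ^2 + 11λ + 30 = 0.
Eigenvalues λ = -5, -6.
For λ=-5: (A-λI) row 1 is [0, -1], so an eigenvector is (1, 0).
For λ=-6: (A-λI) row 1 is [1, -1], so an eigenvector is (-1, -1).
General solution: C_1e^(-5t)(1,0) + C_2e^(-6t)(-1,-1).

u(t) = C_1e^(-5t) - C_2e^(-6t), v(t) = -C_2e^(-6t)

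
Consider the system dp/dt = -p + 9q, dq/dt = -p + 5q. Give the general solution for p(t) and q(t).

Coefficient matrix A = [[-1, 9], [-1, 5]].
Characteristic polynomial det(A - λI) = λ^2 - 4λ + 4 = 0.
Single eigenvalue λ = 2 with algebraic multiplicity 2.
Eigenvector v = (-3,-1); generalized eigenvector w with (A-λI)w=v is (-2,-1).
General solution: e^(2t)[K_1·v + K_2·(t·v + w)].

p(t) = -3K_1e^(2t) - 3K_2te^(2t) - 2K_2e^(2t), q(t) = -K_1e^(2t) - K_2te^(2t) - K_2e^(2t)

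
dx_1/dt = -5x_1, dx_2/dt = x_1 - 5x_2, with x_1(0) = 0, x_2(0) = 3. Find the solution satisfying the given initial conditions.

Coefficient matrix A = [[-5, 0], [1, -5]].
Characteristic polynomial det(A - λI) = λ^2 + 10λ + 25 = 0.
Single eigenvalue λ = -5 with algebraic multiplicity 2.
Eigenvector v = (0,-1); generalized eigenvector w with (A-λI)w=v is (-1,1).
General solution: e^(-5t)[c_1·v + c_2·(t·v + w)].
Applying x_1(0)=0, x_2(0)=3 gives c_1=-3, c_2=0.

x_1(t) = 0, x_2(t) = 3e^(-5t)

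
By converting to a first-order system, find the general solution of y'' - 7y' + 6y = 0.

Let x_1 = y, x_2 = y'. Then x_1' = x_2 and x_2' = -6x_1 + 7x_2.
A = [[0,1],[-6,7]]; det(A-λI) = λ^2 - 7λ + 6.
Eigenvalues λ = 6, 1 with eigenvectors (1,6), (1,1).

y(t) = K_1e^(6t) + K_2e^(t)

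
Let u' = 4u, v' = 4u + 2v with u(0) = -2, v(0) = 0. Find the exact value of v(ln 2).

A = [[4,0],[4,2]]; eigenvalues λ = 4, 2.
Eigenvectors: (1,2) for λ=4, (0,1) for λ=2.
From the initial condition, c_1 = -2, c_2 = 4.
v(ln 2) = (-2)(2^4)(2) + (4)(2^2)(1) = -48.

-48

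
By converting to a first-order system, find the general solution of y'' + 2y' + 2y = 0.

Let x_1 = y, x_2 = y'. Then x_1' = x_2 and x_2' = -2x_1 - 2x_2.
A = [[0,1],[-2,-2]]; det(A-λI) = λ^2 + 2λ + 2.
Eigenvalues λ = -1 ± i.

y(t) = K_1e^(-t)cos(t) + K_2e^(-t)sin(t)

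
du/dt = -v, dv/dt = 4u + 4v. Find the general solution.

Coefficient matrix A = [[0, -1], [4, 4]].
Characteristic polynomial det(A - λI) = λ^2 - 4λ + 4 = 0.
Single eigenvalue λ = 2 with algebraic multiplicity 2.
Eigenvector v = (-1,2); generalized eigenvector w with (A-λI)w=v is (1,-1).
General solution: e^(2t)[c_1·v + c_2·(t·v + w)].

u(t) = -c_1e^(2t) - c_2te^(2t) + c_2e^(2t), v(t) = 2c_1e^(2t) + 2c_2te^(2t) - c_2e^(2t)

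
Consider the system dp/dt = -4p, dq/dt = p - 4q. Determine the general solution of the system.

p(t) = c_2e^(-4t), q(t) = c_1e^(-4t) + c_2te^(-4t) + 3c_2e^(-4t)

Coefficient matrix A = [[-4, 0], [1, -4]].
Characteristic polynomial det(A - λI) = λ^2 + 8λ + 16 = 0.
Single eigenvalue λ = -4 with algebraic multiplicity 2.
Eigenvector v = (0,1); generalized eigenvector w with (A-λI)w=v is (1,3).
General solution: e^(-4t)[c_1·v + c_2·(t·v + w)].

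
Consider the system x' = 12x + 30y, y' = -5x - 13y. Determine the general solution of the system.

x(t) = 2C_1e^(-3t) - 3C_2e^(2t), y(t) = -C_1e^(-3t) + C_2e^(2t)

Coefficient matrix A = [[12, 30], [-5, -13]].
Characteristic polynomial det(A - λI) = λ^2 + λ - 6 = 0.
Eigenvalues λ = -3, 2.
For λ=-3: (A-λI) row 1 is [15, 30], so an eigenvector is (2, -1).
For λ=2: (A-λI) row 1 is [10, 30], so an eigenvector is (-3, 1).
General solution: C_1e^(-3t)(2,-1) + C_2e^(2t)(-3,1).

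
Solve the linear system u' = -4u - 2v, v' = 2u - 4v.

u(t) = K_1e^(-4t)sin(2t) - K_2e^(-4t)cos(2t), v(t) = -K_1e^(-4t)cos(2t) - K_2e^(-4t)sin(2t)

Coefficient matrix A = [[-4, -2], [2, -4]].
Characteristic polynomial det(A - λI) = λ^2 + 8λ + 20 = 0.
Eigenvalues λ = -4 ± 2i (complex conjugate pair).
For λ=-4+2i: an eigenvector is (0,-1) - i(1,0) = (0 - i, -1).
A real fundamental pair from Re and Im of e^((-4+2i)t)v: X_1 = e^(-4t)(cos(2t)·(0,-1) + sin(2t)·(1,0)), X_2 = e^(-4t)(sin(2t)·(0,-1) - cos(2t)·(1,0)).
General solution: K_1X_1 + K_2X_2.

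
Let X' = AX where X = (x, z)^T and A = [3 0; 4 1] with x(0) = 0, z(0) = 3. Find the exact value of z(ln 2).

A = [[3,0],[4,1]]; eigenvalues λ = 1, 3.
Eigenvectors: (0,-1) for λ=1, (-1,-2) for λ=3.
From the initial condition, c_1 = -3, c_2 = 0.
z(ln 2) = (-3)(2^1)(-1) + (0)(2^3)(-2) = 6.

6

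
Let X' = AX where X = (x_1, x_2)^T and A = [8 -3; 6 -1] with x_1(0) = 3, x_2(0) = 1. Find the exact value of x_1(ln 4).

5088

A = [[8,-3],[6,-1]]; eigenvalues λ = 5, 2.
Eigenvectors: (1,1) for λ=5, (-1,-2) for λ=2.
From the initial condition, c_1 = 5, c_2 = 2.
x_1(ln 4) = (5)(4^5)(1) + (2)(4^2)(-1) = 5088.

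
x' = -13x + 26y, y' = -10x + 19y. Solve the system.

x(t) = 2K_1e^(3t)sin(2t) + 3K_1e^(3t)cos(2t) + 3K_2e^(3t)sin(2t) - 2K_2e^(3t)cos(2t), y(t) = K_1e^(3t)sin(2t) + 2K_1e^(3t)cos(2t) + 2K_2e^(3t)sin(2t) - K_2e^(3t)cos(2t)

Coefficient matrix A = [[-13, 26], [-10, 19]].
Characteristic polynomial det(A - λI) = λ^2 - 6λ + 13 = 0.
Eigenvalues λ = 3 ± 2i (complex conjugate pair).
For λ=3+2i: an eigenvector is (3,2) - i(2,1) = (3 - 2i, 2 - i).
A real fundamental pair from Re and Im of e^((3+2i)t)v: X_1 = e^(3t)(cos(2t)·(3,2) + sin(2t)·(2,1)), X_2 = e^(3t)(sin(2t)·(3,2) - cos(2t)·(2,1)).
General solution: K_1X_1 + K_2X_2.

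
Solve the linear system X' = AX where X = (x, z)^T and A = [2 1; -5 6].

x(t) = -c_1e^(4t)sin(t) + c_2e^(4t)cos(t), z(t) = -2c_1e^(4t)sin(t) - c_1e^(4t)cos(t) - c_2e^(4t)sin(t) + 2c_2e^(4t)cos(t)

Coefficient matrix A = [[2, 1], [-5, 6]].
Characteristic polynomial det(A - λI) = λ^2 - 8λ + 17 = 0.
Eigenvalues λ = 4 ± i (complex conjugate pair).
For λ=4+i: an eigenvector is (0,-1) - i(-1,-2) = (0 + i, -1 + 2i).
A real fundamental pair from Re and Im of e^((4+i)t)v: X_1 = e^(4t)(cos(t)·(0,-1) + sin(t)·(-1,-2)), X_2 = e^(4t)(sin(t)·(0,-1) - cos(t)·(-1,-2)).
General solution: c_1X_1 + c_2X_2.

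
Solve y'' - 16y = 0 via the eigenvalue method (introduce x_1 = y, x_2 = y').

y(t) = C_1e^(-4t) + C_2e^(4t)

Let x_1 = y, x_2 = y'. Then x_1' = x_2 and x_2' = 16x_1.
A = [[0,1],[16,0]]; det(A-λI) = λ^2 - 16.
Eigenvalues λ = -4, 4 with eigenvectors (1,-4), (1,4).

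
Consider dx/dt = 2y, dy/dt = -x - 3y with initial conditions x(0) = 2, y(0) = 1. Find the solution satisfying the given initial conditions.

Coefficient matrix A = [[0, 2], [-1, -3]].
Characteristic polynomial det(A - λI) = λ^2 + 3λ + 2 = 0.
Eigenvalues λ = -1, -2.
For λ=-1: (A-λI) row 1 is [1, 2], so an eigenvector is (2, -1).
For λ=-2: (A-λI) row 1 is [2, 2], so an eigenvector is (1, -1).
General solution: c_1e^(-t)(2,-1) + c_2e^(-2t)(1,-1).
Applying x(0)=2, y(0)=1 gives c_1=3, c_2=-4.

x(t) = 6e^(-t) - 4e^(-2t), y(t) = -3e^(-t) + 4e^(-2t)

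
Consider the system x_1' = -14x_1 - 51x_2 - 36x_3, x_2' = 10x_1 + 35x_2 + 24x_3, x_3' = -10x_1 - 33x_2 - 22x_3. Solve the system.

x_1(t) = 3K_1e^(-4t) - K_2e^(t) - 6K_3e^(2t), x_2(t) = -2K_1e^(-4t) + K_2e^(t) + 4K_3e^(2t), x_3(t) = 2K_1e^(-4t) - K_2e^(t) - 3K_3e^(2t)

Coefficient matrix A = [[-14, -51, -36], [10, 35, 24], [-10, -33, -22]].
det(A - λI) = 0 gives eigenvalues λ = -4, 1, 2.
For λ=-4: eigenvector (3,-2,2).
For λ=1: eigenvector (-1,1,-1).
For λ=2: eigenvector (-6,4,-3).
General solution: K_1e^(-4t)(3,-2,2) + K_2e^(t)(-1,1,-1) + K_3e^(2t)(-6,4,-3).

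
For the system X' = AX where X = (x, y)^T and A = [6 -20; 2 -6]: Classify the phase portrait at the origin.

A = [[6,-20],[2,-6]]; det(A-λI) = λ^2 + 4.
λ = 0 ± 2i: zero real part.

center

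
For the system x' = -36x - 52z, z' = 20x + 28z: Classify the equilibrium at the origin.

stable spiral

A = [[-36,-52],[20,28]]; det(A-λI) = λ^2 + 8λ + 32.
λ = -4 ± 4i: negative real part.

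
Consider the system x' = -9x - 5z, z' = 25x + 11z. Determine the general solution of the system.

Coefficient matrix A = [[-9, -5], [25, 11]].
Characteristic polynomial det(A - λI) = λ^2 - 2λ + 26 = 0.
Eigenvalues λ = 1 ± 5i (complex conjugate pair).
For λ=1+5i: an eigenvector is (0,-1) - i(1,-2) = (0 - i, -1 + 2i).
A real fundamental pair from Re and Im of e^((1+5i)t)v: X_1 = e^(t)(cos(5t)·(0,-1) + sin(5t)·(1,-2)), X_2 = e^(t)(sin(5t)·(0,-1) - cos(5t)·(1,-2)).
General solution: C_1X_1 + C_2X_2.

x(t) = C_1e^(t)sin(5t) - C_2e^(t)cos(5t), z(t) = -2C_1e^(t)sin(5t) - C_1e^(t)cos(5t) - C_2e^(t)sin(5t) + 2C_2e^(t)cos(5t)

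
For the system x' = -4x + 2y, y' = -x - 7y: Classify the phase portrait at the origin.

A = [[-4,2],[-1,-7]]; det(A-λI) = λ^2 + 11λ + 30.
λ = -5, -6: both negative.

stable node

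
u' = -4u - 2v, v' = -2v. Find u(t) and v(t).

Coefficient matrix A = [[-4, -2], [0, -2]].
Characteristic polynomial det(A - λI) = λ^2 + 6λ + 8 = 0.
Eigenvalues λ = -2, -4.
For λ=-2: (A-λI) row 1 is [-2, -2], so an eigenvector is (1, -1).
For λ=-4: (A-λI) row 1 is [0, -2], so an eigenvector is (1, 0).
General solution: K_1e^(-2t)(1,-1) + K_2e^(-4t)(1,0).

u(t) = K_1e^(-2t) + K_2e^(-4t), v(t) = -K_1e^(-2t)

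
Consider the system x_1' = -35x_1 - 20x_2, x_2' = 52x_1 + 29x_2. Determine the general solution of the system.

x_1(t) = -K_1e^(-3t)sin(4t) + 2K_1e^(-3t)cos(4t) + 2K_2e^(-3t)sin(4t) + K_2e^(-3t)cos(4t), x_2(t) = 2K_1e^(-3t)sin(4t) - 3K_1e^(-3t)cos(4t) - 3K_2e^(-3t)sin(4t) - 2K_2e^(-3t)cos(4t)

Coefficient matrix A = [[-35, -20], [52, 29]].
Characteristic polynomial det(A - λI) = λ^2 + 6λ + 25 = 0.
Eigenvalues λ = -3 ± 4i (complex conjugate pair).
For λ=-3+4i: an eigenvector is (2,-3) - i(-1,2) = (2 + i, -3 - 2i).
A real fundamental pair from Re and Im of e^((-3+4i)t)v: X_1 = e^(-3t)(cos(4t)·(2,-3) + sin(4t)·(-1,2)), X_2 = e^(-3t)(sin(4t)·(2,-3) - cos(4t)·(-1,2)).
General solution: K_1X_1 + K_2X_2.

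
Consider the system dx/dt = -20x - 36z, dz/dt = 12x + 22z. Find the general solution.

x(t) = -3c_1e^(4t) + 2c_2e^(-2t), z(t) = 2c_1e^(4t) - c_2e^(-2t)

Coefficient matrix A = [[-20, -36], [12, 22]].
Characteristic polynomial det(A - λI) = λ^2 - 2λ - 8 = 0.
Eigenvalues λ = 4, -2.
For λ=4: (A-λI) row 1 is [-24, -36], so an eigenvector is (-3, 2).
For λ=-2: (A-λI) row 1 is [-18, -36], so an eigenvector is (2, -1).
General solution: c_1e^(4t)(-3,2) + c_2e^(-2t)(2,-1).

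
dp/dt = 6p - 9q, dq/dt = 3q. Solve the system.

p(t) = -K_1e^(6t) + 3K_2e^(3t), q(t) = K_2e^(3t)

Coefficient matrix A = [[6, -9], [0, 3]].
Characteristic polynomial det(A - λI) = λ^2 - 9λ + 18 = 0.
Eigenvalues λ = 6, 3.
For λ=6: (A-λI) row 1 is [0, -9], so an eigenvector is (-1, 0).
For λ=3: (A-λI) row 1 is [3, -9], so an eigenvector is (3, 1).
General solution: K_1e^(6t)(-1,0) + K_2e^(3t)(3,1).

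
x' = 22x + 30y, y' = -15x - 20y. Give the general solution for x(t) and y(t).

Coefficient matrix A = [[22, 30], [-15, -20]].
Characteristic polynomial det(A - λI) = λ^2 - 2λ + 10 = 0.
Eigenvalues λ = 1 ± 3i (complex conjugate pair).
For λ=1+3i: an eigenvector is (-1,1) - i(3,-2) = (-1 - 3i, 1 + 2i).
A real fundamental pair from Re and Im of e^((1+3i)t)v: X_1 = e^(t)(cos(3t)·(-1,1) + sin(3t)·(3,-2)), X_2 = e^(t)(sin(3t)·(-1,1) - cos(3t)·(3,-2)).
General solution: K_1X_1 + K_2X_2.

x(t) = 3K_1e^(t)sin(3t) - K_1e^(t)cos(3t) - K_2e^(t)sin(3t) - 3K_2e^(t)cos(3t), y(t) = -2K_1e^(t)sin(3t) + K_1e^(t)cos(3t) + K_2e^(t)sin(3t) + 2K_2e^(t)cos(3t)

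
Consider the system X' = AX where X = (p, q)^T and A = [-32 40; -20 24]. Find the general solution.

p(t) = C_1e^(-4t)sin(4t) - 3C_1e^(-4t)cos(4t) - 3C_2e^(-4t)sin(4t) - C_2e^(-4t)cos(4t), q(t) = C_1e^(-4t)sin(4t) - 2C_1e^(-4t)cos(4t) - 2C_2e^(-4t)sin(4t) - C_2e^(-4t)cos(4t)

Coefficient matrix A = [[-32, 40], [-20, 24]].
Characteristic polynomial det(A - λI) = λ^2 + 8λ + 32 = 0.
Eigenvalues λ = -4 ± 4i (complex conjugate pair).
For λ=-4+4i: an eigenvector is (-3,-2) - i(1,1) = (-3 - i, -2 - i).
A real fundamental pair from Re and Im of e^((-4+4i)t)v: X_1 = e^(-4t)(cos(4t)·(-3,-2) + sin(4t)·(1,1)), X_2 = e^(-4t)(sin(4t)·(-3,-2) - cos(4t)·(1,1)).
General solution: C_1X_1 + C_2X_2.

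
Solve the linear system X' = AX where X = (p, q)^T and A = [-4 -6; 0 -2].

p(t) = 3c_1e^(-2t) + c_2e^(-4t), q(t) = -c_1e^(-2t)

Coefficient matrix A = [[-4, -6], [0, -2]].
Characteristic polynomial det(A - λI) = λ^2 + 6λ + 8 = 0.
Eigenvalues λ = -2, -4.
For λ=-2: (A-λI) row 1 is [-2, -6], so an eigenvector is (3, -1).
For λ=-4: (A-λI) row 1 is [0, -6], so an eigenvector is (1, 0).
General solution: c_1e^(-2t)(3,-1) + c_2e^(-4t)(1,0).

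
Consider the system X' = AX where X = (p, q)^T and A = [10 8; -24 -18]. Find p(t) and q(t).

Coefficient matrix A = [[10, 8], [-24, -18]].
Characteristic polynomial det(A - λI) = λ^2 + 8λ + 12 = 0.
Eigenvalues λ = -6, -2.
For λ=-6: (A-λI) row 1 is [16, 8], so an eigenvector is (-1, 2).
For λ=-2: (A-λI) row 1 is [12, 8], so an eigenvector is (2, -3).
General solution: K_1e^(-6t)(-1,2) + K_2e^(-2t)(2,-3).

p(t) = -K_1e^(-6t) + 2K_2e^(-2t), q(t) = 2K_1e^(-6t) - 3K_2e^(-2t)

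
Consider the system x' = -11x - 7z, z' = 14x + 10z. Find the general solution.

Coefficient matrix A = [[-11, -7], [14, 10]].
Characteristic polynomial det(A - λI) = λ^2 + λ - 12 = 0.
Eigenvalues λ = 3, -4.
For λ=3: (A-λI) row 1 is [-14, -7], so an eigenvector is (1, -2).
For λ=-4: (A-λI) row 1 is [-7, -7], so an eigenvector is (1, -1).
General solution: C_1e^(3t)(1,-2) + C_2e^(-4t)(1,-1).

x(t) = C_1e^(3t) + C_2e^(-4t), z(t) = -2C_1e^(3t) - C_2e^(-4t)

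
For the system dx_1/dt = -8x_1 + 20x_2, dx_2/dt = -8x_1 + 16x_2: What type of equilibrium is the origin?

unstable spiral

A = [[-8,20],[-8,16]]; det(A-λI) = λ^2 - 8λ + 32.
λ = 4 ± 4i: positive real part.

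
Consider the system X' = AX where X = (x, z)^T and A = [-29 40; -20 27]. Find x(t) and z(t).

x(t) = c_1e^(-t)sin(4t) - 3c_1e^(-t)cos(4t) - 3c_2e^(-t)sin(4t) - c_2e^(-t)cos(4t), z(t) = c_1e^(-t)sin(4t) - 2c_1e^(-t)cos(4t) - 2c_2e^(-t)sin(4t) - c_2e^(-t)cos(4t)

Coefficient matrix A = [[-29, 40], [-20, 27]].
Characteristic polynomial det(A - λI) = λ^2 + 2λ + 17 = 0.
Eigenvalues λ = -1 ± 4i (complex conjugate pair).
For λ=-1+4i: an eigenvector is (-3,-2) - i(1,1) = (-3 - i, -2 - i).
A real fundamental pair from Re and Im of e^((-1+4i)t)v: X_1 = e^(-t)(cos(4t)·(-3,-2) + sin(4t)·(1,1)), X_2 = e^(-t)(sin(4t)·(-3,-2) - cos(4t)·(1,1)).
General solution: c_1X_1 + c_2X_2.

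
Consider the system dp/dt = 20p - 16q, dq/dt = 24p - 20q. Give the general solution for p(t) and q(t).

Coefficient matrix A = [[20, -16], [24, -20]].
Characteristic polynomial det(A - λI) = λ^2 - 16 = 0.
Eigenvalues λ = -4, 4.
For λ=-4: (A-λI) row 1 is [24, -16], so an eigenvector is (-2, -3).
For λ=4: (A-λI) row 1 is [16, -16], so an eigenvector is (-1, -1).
General solution: c_1e^(-4t)(-2,-3) + c_2e^(4t)(-1,-1).

p(t) = -2c_1e^(-4t) - c_2e^(4t), q(t) = -3c_1e^(-4t) - c_2e^(4t)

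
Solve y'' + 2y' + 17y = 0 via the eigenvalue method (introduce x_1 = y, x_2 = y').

Let x_1 = y, x_2 = y'. Then x_1' = x_2 and x_2' = -17x_1 - 2x_2.
A = [[0,1],[-17,-2]]; det(A-λI) = λ^2 + 2λ + 17.
Eigenvalues λ = -1 ± 4i.

y(t) = c_1e^(-t)cos(4t) + c_2e^(-t)sin(4t)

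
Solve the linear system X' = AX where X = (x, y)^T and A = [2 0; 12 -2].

x(t) = -C_1e^(2t), y(t) = -3C_1e^(2t) - C_2e^(-2t)

Coefficient matrix A = [[2, 0], [12, -2]].
Characteristic polynomial det(A - λI) = λ^2 - 4 = 0.
Eigenvalues λ = 2, -2.
For λ=2: (A-λI) row 2 is [12, -4], so an eigenvector is (-1, -3).
For λ=-2: (A-λI) row 1 is [4, 0], so an eigenvector is (0, -1).
General solution: C_1e^(2t)(-1,-3) + C_2e^(-2t)(0,-1).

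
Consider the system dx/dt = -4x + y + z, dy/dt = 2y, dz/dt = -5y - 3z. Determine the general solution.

Coefficient matrix A = [[-4, 1, 1], [0, 2, 0], [0, -5, -3]].
det(A - λI) = 0 gives eigenvalues λ = -3, 2, -4.
For λ=-3: eigenvector (1,0,1).
For λ=2: eigenvector (0,1,-1).
For λ=-4: eigenvector (1,0,0).
General solution: C_1e^(-3t)(1,0,1) + C_2e^(2t)(0,1,-1) + C_3e^(-4t)(1,0,0).

x(t) = C_1e^(-3t) + C_3e^(-4t), y(t) = C_2e^(2t), z(t) = C_1e^(-3t) - C_2e^(2t)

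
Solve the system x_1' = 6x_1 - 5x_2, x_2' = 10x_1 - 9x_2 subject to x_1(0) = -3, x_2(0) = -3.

x_1(t) = -3e^(t), x_2(t) = -3e^(t)

Coefficient matrix A = [[6, -5], [10, -9]].
Characteristic polynomial det(A - λI) = λ^2 + 3λ - 4 = 0.
Eigenvalues λ = 1, -4.
For λ=1: (A-λI) row 1 is [5, -5], so an eigenvector is (-1, -1).
For λ=-4: (A-λI) row 1 is [10, -5], so an eigenvector is (1, 2).
General solution: K_1e^(t)(-1,-1) + K_2e^(-4t)(1,2).
Applying x_1(0)=-3, x_2(0)=-3 gives K_1=3, K_2=0.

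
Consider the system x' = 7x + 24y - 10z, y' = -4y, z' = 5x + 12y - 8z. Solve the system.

Coefficient matrix A = [[7, 24, -10], [0, -4, 0], [5, 12, -8]].
det(A - λI) = 0 gives eigenvalues λ = -3, -4, 2.
For λ=-3: eigenvector (-1,0,-1).
For λ=-4: eigenvector (-4,1,-2).
For λ=2: eigenvector (2,0,1).
General solution: K_1e^(-3t)(-1,0,-1) + K_2e^(-4t)(-4,1,-2) + K_3e^(2t)(2,0,1).

x(t) = -K_1e^(-3t) - 4K_2e^(-4t) + 2K_3e^(2t), y(t) = K_2e^(-4t), z(t) = -K_1e^(-3t) - 2K_2e^(-4t) + K_3e^(2t)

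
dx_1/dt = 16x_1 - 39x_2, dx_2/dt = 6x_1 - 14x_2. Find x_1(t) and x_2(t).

Coefficient matrix A = [[16, -39], [6, -14]].
Characteristic polynomial det(A - λI) = λ^2 - 2λ + 10 = 0.
Eigenvalues λ = 1 ± 3i (complex conjugate pair).
For λ=1+3i: an eigenvector is (-2,-1) - i(3,1) = (-2 - 3i, -1 - i).
A real fundamental pair from Re and Im of e^((1+3i)t)v: X_1 = e^(t)(cos(3t)·(-2,-1) + sin(3t)·(3,1)), X_2 = e^(t)(sin(3t)·(-2,-1) - cos(3t)·(3,1)).
General solution: K_1X_1 + K_2X_2.

x_1(t) = 3K_1e^(t)sin(3t) - 2K_1e^(t)cos(3t) - 2K_2e^(t)sin(3t) - 3K_2e^(t)cos(3t), x_2(t) = K_1e^(t)sin(3t) - K_1e^(t)cos(3t) - K_2e^(t)sin(3t) - K_2e^(t)cos(3t)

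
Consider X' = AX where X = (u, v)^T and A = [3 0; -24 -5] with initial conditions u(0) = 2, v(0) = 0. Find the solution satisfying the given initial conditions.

u(t) = 2e^(3t), v(t) = -6e^(3t) + 6e^(-5t)

Coefficient matrix A = [[3, 0], [-24, -5]].
Characteristic polynomial det(A - λI) = λ^2 + 2λ - 15 = 0.
Eigenvalues λ = 3, -5.
For λ=3: (A-λI) row 2 is [-24, -8], so an eigenvector is (-1, 3).
For λ=-5: (A-λI) row 1 is [8, 0], so an eigenvector is (0, 1).
General solution: K_1e^(3t)(-1,3) + K_2e^(-5t)(0,1).
Applying u(0)=2, v(0)=0 gives K_1=-2, K_2=6.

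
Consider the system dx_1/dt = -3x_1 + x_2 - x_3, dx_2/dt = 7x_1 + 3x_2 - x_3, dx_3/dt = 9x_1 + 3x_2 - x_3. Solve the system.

Coefficient matrix A = [[-3, 1, -1], [7, 3, -1], [9, 3, -1]].
det(A - λI) = 0 gives eigenvalues λ = -2, 2, -1.
For λ=-2: eigenvector (1,-2,-3).
For λ=2: eigenvector (0,1,1).
For λ=-1: eigenvector (-1,3,5).
General solution: K_1e^(-2t)(1,-2,-3) + K_2e^(2t)(0,1,1) + K_3e^(-t)(-1,3,5).

x_1(t) = K_1e^(-2t) - K_3e^(-t), x_2(t) = -2K_1e^(-2t) + K_2e^(2t) + 3K_3e^(-t), x_3(t) = -3K_1e^(-2t) + K_2e^(2t) + 5K_3e^(-t)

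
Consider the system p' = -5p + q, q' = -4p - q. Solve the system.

p(t) = -C_1e^(-3t) - C_2te^(-3t), q(t) = -2C_1e^(-3t) - 2C_2te^(-3t) - C_2e^(-3t)

Coefficient matrix A = [[-5, 1], [-4, -1]].
Characteristic polynomial det(A - λI) = λ^2 + 6λ + 9 = 0.
Single eigenvalue λ = -3 with algebraic multiplicity 2.
Eigenvector v = (-1,-2); generalized eigenvector w with (A-λI)w=v is (0,-1).
General solution: e^(-3t)[C_1·v + C_2·(t·v + w)].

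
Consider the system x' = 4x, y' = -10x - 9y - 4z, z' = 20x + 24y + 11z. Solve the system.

x(t) = c_1e^(4t), y(t) = -2c_1e^(4t) + c_2e^(-t) - c_3e^(3t), z(t) = 4c_1e^(4t) - 2c_2e^(-t) + 3c_3e^(3t)

Coefficient matrix A = [[4, 0, 0], [-10, -9, -4], [20, 24, 11]].
det(A - λI) = 0 gives eigenvalues λ = 4, -1, 3.
For λ=4: eigenvector (1,-2,4).
For λ=-1: eigenvector (0,1,-2).
For λ=3: eigenvector (0,-1,3).
General solution: c_1e^(4t)(1,-2,4) + c_2e^(-t)(0,1,-2) + c_3e^(3t)(0,-1,3).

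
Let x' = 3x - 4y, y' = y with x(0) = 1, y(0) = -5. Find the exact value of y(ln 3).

A = [[3,-4],[0,1]]; eigenvalues λ = 1, 3.
Eigenvectors: (-2,-1) for λ=1, (-1,0) for λ=3.
From the initial condition, c_1 = 5, c_2 = -11.
y(ln 3) = (5)(3^1)(-1) + (-11)(3^3)(0) = -15.

-15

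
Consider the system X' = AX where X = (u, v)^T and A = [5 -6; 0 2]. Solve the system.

Coefficient matrix A = [[5, -6], [0, 2]].
Characteristic polynomial det(A - λI) = λ^2 - 7λ + 10 = 0.
Eigenvalues λ = 5, 2.
For λ=5: (A-λI) row 1 is [0, -6], so an eigenvector is (-1, 0).
For λ=2: (A-λI) row 1 is [3, -6], so an eigenvector is (2, 1).
General solution: C_1e^(5t)(-1,0) + C_2e^(2t)(2,1).

u(t) = -C_1e^(5t) + 2C_2e^(2t), v(t) = C_2e^(2t)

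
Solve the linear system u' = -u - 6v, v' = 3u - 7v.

u(t) = -c_1e^(-4t)sin(3t) + c_1e^(-4t)cos(3t) + c_2e^(-4t)sin(3t) + c_2e^(-4t)cos(3t), v(t) = c_1e^(-4t)cos(3t) + c_2e^(-4t)sin(3t)

Coefficient matrix A = [[-1, -6], [3, -7]].
Characteristic polynomial det(A - λI) = λ^2 + 8λ + 25 = 0.
Eigenvalues λ = -4 ± 3i (complex conjugate pair).
For λ=-4+3i: an eigenvector is (1,1) - i(-1,0) = (1 + i, 1).
A real fundamental pair from Re and Im of e^((-4+3i)t)v: X_1 = e^(-4t)(cos(3t)·(1,1) + sin(3t)·(-1,0)), X_2 = e^(-4t)(sin(3t)·(1,1) - cos(3t)·(-1,0)).
General solution: c_1X_1 + c_2X_2.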